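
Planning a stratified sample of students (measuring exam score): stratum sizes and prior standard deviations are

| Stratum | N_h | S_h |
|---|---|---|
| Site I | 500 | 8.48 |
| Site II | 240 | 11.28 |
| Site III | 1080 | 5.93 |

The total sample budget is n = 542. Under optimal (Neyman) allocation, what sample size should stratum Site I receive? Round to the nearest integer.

Neyman allocation: n_h = n · N_h S_h / Σ N_i S_i, with n = 542.
  stratum Site I: N_h·S_h = 500·8.48 = 4240.00
  stratum Site II: N_h·S_h = 240·11.28 = 2707.20
  stratum Site III: N_h·S_h = 1080·5.93 = 6404.40
Σ N_h S_h = 13351.60
n for stratum Site I = 542·4240.00/13351.60 = 172.120 → 172

172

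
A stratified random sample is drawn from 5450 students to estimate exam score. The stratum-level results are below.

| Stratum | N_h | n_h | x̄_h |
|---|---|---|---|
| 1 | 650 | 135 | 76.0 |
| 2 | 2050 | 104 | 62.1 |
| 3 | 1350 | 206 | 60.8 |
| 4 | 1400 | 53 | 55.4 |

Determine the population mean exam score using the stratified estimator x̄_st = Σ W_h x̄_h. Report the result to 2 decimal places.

x̄_st ≈ 61.71

N = Σ N_h = 5450. Stratum weights W_h = N_h/N.
x̄_st = (650·76.0 + 2050·62.1 + 1350·60.8 + 1400·55.4) / 5450 = 61.7147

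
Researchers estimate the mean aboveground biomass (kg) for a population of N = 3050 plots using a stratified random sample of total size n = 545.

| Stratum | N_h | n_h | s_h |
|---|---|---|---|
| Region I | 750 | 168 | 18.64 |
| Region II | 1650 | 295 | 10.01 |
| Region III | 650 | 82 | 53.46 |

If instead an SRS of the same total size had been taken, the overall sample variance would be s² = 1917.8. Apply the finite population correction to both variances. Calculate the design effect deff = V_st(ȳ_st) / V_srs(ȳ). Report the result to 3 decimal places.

deff ≈ 0.540

V̂(ȳ_st) = Σ W_h² (1 − n_h/N_h) s_h²/n_h, with W_h = N_h/N and N = 3050:
  stratum Region I: (750/3050)²·(1 − 168/750)·18.64²/168 = 0.0970436
  stratum Region II: (1650/3050)²·(1 − 295/1650)·10.01²/295 = 0.0816337
  stratum Region III: (650/3050)²·(1 − 82/650)·53.46²/82 = 1.38327
V_st = 1.56194
V_srs = (1 − 545/3050)·1917.8/545 = 2.89011
deff = V_st / V_srs = 1.56194/2.89011 = 0.5404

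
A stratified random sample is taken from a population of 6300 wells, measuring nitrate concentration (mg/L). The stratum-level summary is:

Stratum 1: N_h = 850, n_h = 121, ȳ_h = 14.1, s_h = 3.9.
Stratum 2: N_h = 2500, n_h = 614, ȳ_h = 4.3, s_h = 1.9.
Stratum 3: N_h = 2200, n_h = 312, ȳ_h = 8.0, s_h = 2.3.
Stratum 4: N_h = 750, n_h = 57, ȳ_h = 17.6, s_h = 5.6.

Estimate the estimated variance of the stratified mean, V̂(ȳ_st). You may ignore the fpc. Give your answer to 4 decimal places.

V̂(ȳ_st) = Σ W_h² s_h²/n_h, with W_h = N_h/N and N = 6300:
  stratum 1: (850/6300)²·3.9²/121 = 0.00228823
  stratum 2: (2500/6300)²·1.9²/614 = 0.000925844
  stratum 3: (2200/6300)²·2.3²/312 = 0.00206759
  stratum 4: (750/6300)²·5.6²/57 = 0.00779727
V̂(ȳ_st) = 0.0130789

V̂(ȳ_st) ≈ 0.0131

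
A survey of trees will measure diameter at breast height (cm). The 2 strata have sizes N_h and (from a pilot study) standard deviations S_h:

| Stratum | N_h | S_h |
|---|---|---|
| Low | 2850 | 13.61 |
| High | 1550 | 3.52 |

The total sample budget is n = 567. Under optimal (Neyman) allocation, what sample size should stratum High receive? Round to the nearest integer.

70

Neyman allocation: n_h = n · N_h S_h / Σ N_i S_i, with n = 567.
  stratum Low: N_h·S_h = 2850·13.61 = 38788.50
  stratum High: N_h·S_h = 1550·3.52 = 5456.00
Σ N_h S_h = 44244.50
n for stratum High = 567·5456.00/44244.50 = 69.919 → 70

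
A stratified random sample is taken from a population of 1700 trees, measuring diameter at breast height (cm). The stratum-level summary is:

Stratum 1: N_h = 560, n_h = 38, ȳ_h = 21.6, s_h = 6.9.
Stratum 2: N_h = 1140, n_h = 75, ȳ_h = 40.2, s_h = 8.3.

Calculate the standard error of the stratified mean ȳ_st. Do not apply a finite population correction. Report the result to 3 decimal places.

SE(ȳ_st) ≈ 0.741

V̂(ȳ_st) = Σ W_h² s_h²/n_h, with W_h = N_h/N and N = 1700:
  stratum 1: (560/1700)²·6.9²/38 = 0.135954
  stratum 2: (1140/1700)²·8.3²/75 = 0.413054
V̂(ȳ_st) = 0.549008
SE(ȳ_st) = √0.549008 = 0.740951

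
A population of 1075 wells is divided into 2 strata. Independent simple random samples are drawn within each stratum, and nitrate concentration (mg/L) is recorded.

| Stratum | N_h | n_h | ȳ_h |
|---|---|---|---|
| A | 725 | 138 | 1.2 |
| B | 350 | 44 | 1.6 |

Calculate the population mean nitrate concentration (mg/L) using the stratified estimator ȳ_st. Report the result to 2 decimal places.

N = Σ N_h = 1075. Stratum weights W_h = N_h/N.
ȳ_st = (725·1.2 + 350·1.6) / 1075 = 1.3302

ȳ_st ≈ 1.33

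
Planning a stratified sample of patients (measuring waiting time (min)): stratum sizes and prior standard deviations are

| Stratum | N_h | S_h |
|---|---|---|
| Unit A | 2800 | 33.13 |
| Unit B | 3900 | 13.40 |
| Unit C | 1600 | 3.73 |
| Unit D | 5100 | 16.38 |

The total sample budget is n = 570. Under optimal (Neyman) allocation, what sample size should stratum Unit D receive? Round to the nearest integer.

Neyman allocation: n_h = n · N_h S_h / Σ N_i S_i, with n = 570.
  stratum Unit A: N_h·S_h = 2800·33.13 = 92764.00
  stratum Unit B: N_h·S_h = 3900·13.40 = 52260.00
  stratum Unit C: N_h·S_h = 1600·3.73 = 5968.00
  stratum Unit D: N_h·S_h = 5100·16.38 = 83538.00
Σ N_h S_h = 234530.00
n for stratum Unit D = 570·83538.00/234530.00 = 203.030 → 203

203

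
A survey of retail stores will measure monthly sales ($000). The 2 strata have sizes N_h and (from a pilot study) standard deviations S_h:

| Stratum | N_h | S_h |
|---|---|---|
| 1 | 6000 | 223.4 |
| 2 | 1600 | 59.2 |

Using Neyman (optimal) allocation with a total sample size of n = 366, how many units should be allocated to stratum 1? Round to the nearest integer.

342

Neyman allocation: n_h = n · N_h S_h / Σ N_i S_i, with n = 366.
  stratum 1: N_h·S_h = 6000·223.4 = 1340400.00
  stratum 2: N_h·S_h = 1600·59.2 = 94720.00
Σ N_h S_h = 1435120.00
n for stratum 1 = 366·1340400.00/1435120.00 = 341.843 → 342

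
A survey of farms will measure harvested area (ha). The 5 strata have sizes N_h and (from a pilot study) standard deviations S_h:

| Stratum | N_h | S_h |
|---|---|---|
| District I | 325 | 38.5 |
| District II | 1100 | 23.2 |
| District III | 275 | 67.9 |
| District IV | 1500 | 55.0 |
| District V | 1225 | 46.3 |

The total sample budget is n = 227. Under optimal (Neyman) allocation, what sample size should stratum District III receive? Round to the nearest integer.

22

Neyman allocation: n_h = n · N_h S_h / Σ N_i S_i, with n = 227.
  stratum District I: N_h·S_h = 325·38.5 = 12512.50
  stratum District II: N_h·S_h = 1100·23.2 = 25520.00
  stratum District III: N_h·S_h = 275·67.9 = 18672.50
  stratum District IV: N_h·S_h = 1500·55.0 = 82500.00
  stratum District V: N_h·S_h = 1225·46.3 = 56717.50
Σ N_h S_h = 195922.50
n for stratum District III = 227·18672.50/195922.50 = 21.634 → 22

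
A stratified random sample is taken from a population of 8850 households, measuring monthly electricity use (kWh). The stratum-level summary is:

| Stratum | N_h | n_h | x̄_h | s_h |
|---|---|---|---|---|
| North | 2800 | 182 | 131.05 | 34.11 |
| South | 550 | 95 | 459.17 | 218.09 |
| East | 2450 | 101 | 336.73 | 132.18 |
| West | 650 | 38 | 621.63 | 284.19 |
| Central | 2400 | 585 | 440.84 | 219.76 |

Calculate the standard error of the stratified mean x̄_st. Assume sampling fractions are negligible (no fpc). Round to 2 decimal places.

SE(x̄_st) ≈ 5.78

V̂(x̄_st) = Σ W_h² s_h²/n_h, with W_h = N_h/N and N = 8850:
  stratum North: (2800/8850)²·34.11²/182 = 0.639914
  stratum South: (550/8850)²·218.09²/95 = 1.93369
  stratum East: (2450/8850)²·132.18²/101 = 13.2573
  stratum West: (650/8850)²·284.19²/38 = 11.465
  stratum Central: (2400/8850)²·219.76²/585 = 6.07124
V̂(x̄_st) = 33.3672
SE(x̄_st) = √33.3672 = 5.77643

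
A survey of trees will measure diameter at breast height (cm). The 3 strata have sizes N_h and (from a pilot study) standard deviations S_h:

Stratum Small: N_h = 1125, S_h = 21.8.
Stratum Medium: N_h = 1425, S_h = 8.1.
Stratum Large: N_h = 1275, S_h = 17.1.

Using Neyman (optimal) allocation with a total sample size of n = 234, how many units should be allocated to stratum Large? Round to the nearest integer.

Neyman allocation: n_h = n · N_h S_h / Σ N_i S_i, with n = 234.
  stratum Small: N_h·S_h = 1125·21.8 = 24525.00
  stratum Medium: N_h·S_h = 1425·8.1 = 11542.50
  stratum Large: N_h·S_h = 1275·17.1 = 21802.50
Σ N_h S_h = 57870.00
n for stratum Large = 234·21802.50/57870.00 = 88.159 → 88

88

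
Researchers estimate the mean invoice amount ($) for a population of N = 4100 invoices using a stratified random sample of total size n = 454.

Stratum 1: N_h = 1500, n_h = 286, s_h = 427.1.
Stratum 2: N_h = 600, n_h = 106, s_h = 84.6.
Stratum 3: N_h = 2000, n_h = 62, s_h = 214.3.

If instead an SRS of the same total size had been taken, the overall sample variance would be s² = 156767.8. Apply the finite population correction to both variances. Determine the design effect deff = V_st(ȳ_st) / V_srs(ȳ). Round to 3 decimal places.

V̂(ȳ_st) = Σ W_h² (1 − n_h/N_h) s_h²/n_h, with W_h = N_h/N and N = 4100:
  stratum 1: (1500/4100)²·(1 − 286/1500)·427.1²/286 = 69.0932
  stratum 2: (600/4100)²·(1 − 106/600)·84.6²/106 = 1.19054
  stratum 3: (2000/4100)²·(1 − 62/2000)·214.3²/62 = 170.792
V_st = 241.076
V_srs = (1 − 454/4100)·156767.8/454 = 307.067
deff = V_st / V_srs = 241.076/307.067 = 0.7851

deff ≈ 0.785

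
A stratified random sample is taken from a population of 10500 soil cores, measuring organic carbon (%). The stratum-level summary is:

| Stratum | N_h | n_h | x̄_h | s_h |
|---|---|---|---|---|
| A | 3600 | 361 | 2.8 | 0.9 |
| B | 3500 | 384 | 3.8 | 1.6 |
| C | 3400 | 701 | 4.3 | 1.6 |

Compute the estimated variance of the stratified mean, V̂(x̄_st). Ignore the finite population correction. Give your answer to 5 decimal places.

V̂(x̄_st) ≈ 0.00139

V̂(x̄_st) = Σ W_h² s_h²/n_h, with W_h = N_h/N and N = 10500:
  stratum A: (3600/10500)²·0.9²/361 = 0.000263757
  stratum B: (3500/10500)²·1.6²/384 = 0.000740741
  stratum C: (3400/10500)²·1.6²/701 = 0.000382914
V̂(x̄_st) = 0.00138741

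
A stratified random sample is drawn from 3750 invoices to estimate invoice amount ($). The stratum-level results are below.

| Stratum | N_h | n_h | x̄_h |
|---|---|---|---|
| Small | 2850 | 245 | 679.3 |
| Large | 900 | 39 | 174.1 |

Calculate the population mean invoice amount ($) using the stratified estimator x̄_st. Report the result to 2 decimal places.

x̄_st ≈ 558.05

N = Σ N_h = 3750. Stratum weights W_h = N_h/N.
x̄_st = (2850·679.3 + 900·174.1) / 3750 = 558.0520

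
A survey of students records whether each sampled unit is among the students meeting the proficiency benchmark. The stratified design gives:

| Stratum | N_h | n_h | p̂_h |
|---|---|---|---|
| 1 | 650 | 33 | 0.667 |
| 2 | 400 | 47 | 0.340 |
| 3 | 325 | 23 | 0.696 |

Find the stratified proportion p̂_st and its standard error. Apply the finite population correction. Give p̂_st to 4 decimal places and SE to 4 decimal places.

N = 1375; stratum weights W_h = N_h/N.
p̂_st = Σ W_h p̂_h = (650·0.667 + 400·0.340 + 325·0.696)/1375 = 0.57873
V̂(p̂_st) = Σ W_h² (1 − n_h/N_h) p̂_h(1−p̂_h)/(n_h−1):
  stratum 1: (650/1375)²·(1 − 33/650)·0.667·0.333/32 = 0.00147236
  stratum 2: (400/1375)²·(1 − 47/400)·0.340·0.660/46 = 0.000364329
  stratum 3: (325/1375)²·(1 − 23/325)·0.696·0.304/22 = 0.000499281
V̂(p̂_st) = 0.00233597; SE = √V̂ = 0.0483319

p̂_st ≈ 0.5787, SE ≈ 0.0483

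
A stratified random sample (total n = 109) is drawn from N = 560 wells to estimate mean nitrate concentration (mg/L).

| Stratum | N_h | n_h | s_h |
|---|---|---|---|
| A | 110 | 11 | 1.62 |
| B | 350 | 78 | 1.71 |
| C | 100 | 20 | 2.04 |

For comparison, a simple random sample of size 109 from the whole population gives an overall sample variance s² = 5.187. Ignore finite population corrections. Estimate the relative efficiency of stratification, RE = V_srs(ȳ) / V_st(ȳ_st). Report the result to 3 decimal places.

RE ≈ 1.561

V̂(ȳ_st) = Σ W_h² s_h²/n_h, with W_h = N_h/N and N = 560:
  stratum A: (110/560)²·1.62²/11 = 0.00920548
  stratum B: (350/560)²·1.71²/78 = 0.0146439
  stratum C: (100/560)²·2.04²/20 = 0.0066352
V_st = 0.0304846
V_srs = s²/n = 5.187/109 = 0.0475872
Relative efficiency = V_srs / V_st = 0.0475872/0.0304846 = 1.5610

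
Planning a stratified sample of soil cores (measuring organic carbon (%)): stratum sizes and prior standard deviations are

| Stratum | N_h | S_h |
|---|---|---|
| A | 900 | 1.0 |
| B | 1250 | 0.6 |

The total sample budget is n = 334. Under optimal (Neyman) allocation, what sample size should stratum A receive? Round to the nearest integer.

Neyman allocation: n_h = n · N_h S_h / Σ N_i S_i, with n = 334.
  stratum A: N_h·S_h = 900·1.0 = 900.00
  stratum B: N_h·S_h = 1250·0.6 = 750.00
Σ N_h S_h = 1650.00
n for stratum A = 334·900.00/1650.00 = 182.182 → 182

182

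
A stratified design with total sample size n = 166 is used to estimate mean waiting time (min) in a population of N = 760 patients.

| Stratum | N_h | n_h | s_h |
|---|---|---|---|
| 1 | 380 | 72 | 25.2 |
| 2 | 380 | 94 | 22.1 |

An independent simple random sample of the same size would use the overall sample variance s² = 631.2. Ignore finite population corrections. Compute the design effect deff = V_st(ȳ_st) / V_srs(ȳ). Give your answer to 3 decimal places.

deff ≈ 0.922

V̂(ȳ_st) = Σ W_h² s_h²/n_h, with W_h = N_h/N and N = 760:
  stratum 1: (380/760)²·25.2²/72 = 2.205
  stratum 2: (380/760)²·22.1²/94 = 1.29896
V_st = 3.50396
V_srs = s²/n = 631.2/166 = 3.80241
deff = V_st / V_srs = 3.50396/3.80241 = 0.9215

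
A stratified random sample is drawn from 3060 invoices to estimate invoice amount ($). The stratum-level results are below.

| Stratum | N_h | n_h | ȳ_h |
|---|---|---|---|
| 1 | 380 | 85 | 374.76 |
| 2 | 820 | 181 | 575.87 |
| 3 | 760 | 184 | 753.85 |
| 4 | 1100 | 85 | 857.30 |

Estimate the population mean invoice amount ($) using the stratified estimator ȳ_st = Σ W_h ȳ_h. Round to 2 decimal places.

N = Σ N_h = 3060. Stratum weights W_h = N_h/N.
ȳ_st = (380·374.76 + 820·575.87 + 760·753.85 + 1100·857.30) / 3060 = 696.2674

ȳ_st ≈ 696.27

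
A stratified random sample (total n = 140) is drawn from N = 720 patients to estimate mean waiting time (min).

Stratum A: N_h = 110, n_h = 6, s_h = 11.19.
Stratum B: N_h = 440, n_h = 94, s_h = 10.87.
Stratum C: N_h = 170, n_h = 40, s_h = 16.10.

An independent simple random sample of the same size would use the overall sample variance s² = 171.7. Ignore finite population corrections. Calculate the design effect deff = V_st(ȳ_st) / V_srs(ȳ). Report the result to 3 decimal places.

deff ≈ 1.075

V̂(ȳ_st) = Σ W_h² s_h²/n_h, with W_h = N_h/N and N = 720:
  stratum A: (110/720)²·11.19²/6 = 0.487113
  stratum B: (440/720)²·10.87²/94 = 0.469431
  stratum C: (170/720)²·16.10²/40 = 0.361264
V_st = 1.31781
V_srs = s²/n = 171.7/140 = 1.22643
deff = V_st / V_srs = 1.31781/1.22643 = 1.0745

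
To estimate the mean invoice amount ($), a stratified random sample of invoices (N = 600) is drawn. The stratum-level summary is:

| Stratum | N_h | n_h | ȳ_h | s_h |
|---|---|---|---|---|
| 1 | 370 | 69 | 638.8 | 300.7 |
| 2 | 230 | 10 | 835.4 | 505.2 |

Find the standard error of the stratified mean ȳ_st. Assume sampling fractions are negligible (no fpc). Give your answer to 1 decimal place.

SE(ȳ_st) ≈ 65.2

V̂(ȳ_st) = Σ W_h² s_h²/n_h, with W_h = N_h/N and N = 600:
  stratum 1: (370/600)²·300.7²/69 = 498.332
  stratum 2: (230/600)²·505.2²/10 = 3750.42
V̂(ȳ_st) = 4248.75
SE(ȳ_st) = √4248.75 = 65.1824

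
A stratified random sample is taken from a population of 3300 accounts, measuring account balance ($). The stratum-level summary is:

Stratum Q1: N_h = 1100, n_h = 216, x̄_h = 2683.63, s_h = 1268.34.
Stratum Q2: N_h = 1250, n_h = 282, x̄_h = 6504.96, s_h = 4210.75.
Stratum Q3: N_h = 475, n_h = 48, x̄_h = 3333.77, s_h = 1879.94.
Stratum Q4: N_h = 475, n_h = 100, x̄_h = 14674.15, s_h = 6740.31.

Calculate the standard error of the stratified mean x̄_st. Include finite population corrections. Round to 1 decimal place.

SE(x̄_st) ≈ 128.3

V̂(x̄_st) = Σ W_h² (1 − n_h/N_h) s_h²/n_h, with W_h = N_h/N and N = 3300:
  stratum Q1: (1100/3300)²·(1 − 216/1100)·1268.34²/216 = 665.02
  stratum Q2: (1250/3300)²·(1 − 282/1250)·4210.75²/282 = 6985.98
  stratum Q3: (475/3300)²·(1 − 48/475)·1879.94²/48 = 1371.32
  stratum Q4: (475/3300)²·(1 − 100/475)·6740.31²/100 = 7431.16
V̂(x̄_st) = 16453.5
SE(x̄_st) = √16453.5 = 128.271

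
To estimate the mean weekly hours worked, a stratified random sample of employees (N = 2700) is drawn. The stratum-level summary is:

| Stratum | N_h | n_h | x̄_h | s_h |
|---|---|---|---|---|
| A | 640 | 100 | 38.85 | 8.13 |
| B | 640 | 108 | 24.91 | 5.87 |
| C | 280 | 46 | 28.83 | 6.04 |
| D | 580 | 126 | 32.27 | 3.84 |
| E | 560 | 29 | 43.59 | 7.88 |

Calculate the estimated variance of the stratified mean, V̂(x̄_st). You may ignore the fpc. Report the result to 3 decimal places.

V̂(x̄_st) ≈ 0.161

V̂(x̄_st) = Σ W_h² s_h²/n_h, with W_h = N_h/N and N = 2700:
  stratum A: (640/2700)²·8.13²/100 = 0.0371376
  stratum B: (640/2700)²·5.87²/108 = 0.0179261
  stratum C: (280/2700)²·6.04²/46 = 0.00852913
  stratum D: (580/2700)²·3.84²/126 = 0.00540033
  stratum E: (560/2700)²·7.88²/29 = 0.0921092
V̂(x̄_st) = 0.161102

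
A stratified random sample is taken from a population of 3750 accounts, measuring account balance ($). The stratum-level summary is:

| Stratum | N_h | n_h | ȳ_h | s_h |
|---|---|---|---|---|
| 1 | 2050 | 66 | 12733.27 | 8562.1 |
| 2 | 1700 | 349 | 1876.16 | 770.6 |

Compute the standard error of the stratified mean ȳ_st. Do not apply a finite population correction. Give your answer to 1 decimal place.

V̂(ȳ_st) = Σ W_h² s_h²/n_h, with W_h = N_h/N and N = 3750:
  stratum 1: (2050/3750)²·8562.1²/66 = 331942
  stratum 2: (1700/3750)²·770.6²/349 = 349.678
V̂(ȳ_st) = 332291
SE(ȳ_st) = √332291 = 576.447

SE(ȳ_st) ≈ 576.4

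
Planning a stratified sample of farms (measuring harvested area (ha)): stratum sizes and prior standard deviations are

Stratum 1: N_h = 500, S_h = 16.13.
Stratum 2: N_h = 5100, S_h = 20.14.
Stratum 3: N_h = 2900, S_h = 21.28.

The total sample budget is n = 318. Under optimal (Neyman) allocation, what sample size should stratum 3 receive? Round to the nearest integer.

114

Neyman allocation: n_h = n · N_h S_h / Σ N_i S_i, with n = 318.
  stratum 1: N_h·S_h = 500·16.13 = 8065.00
  stratum 2: N_h·S_h = 5100·20.14 = 102714.00
  stratum 3: N_h·S_h = 2900·21.28 = 61712.00
Σ N_h S_h = 172491.00
n for stratum 3 = 318·61712.00/172491.00 = 113.771 → 114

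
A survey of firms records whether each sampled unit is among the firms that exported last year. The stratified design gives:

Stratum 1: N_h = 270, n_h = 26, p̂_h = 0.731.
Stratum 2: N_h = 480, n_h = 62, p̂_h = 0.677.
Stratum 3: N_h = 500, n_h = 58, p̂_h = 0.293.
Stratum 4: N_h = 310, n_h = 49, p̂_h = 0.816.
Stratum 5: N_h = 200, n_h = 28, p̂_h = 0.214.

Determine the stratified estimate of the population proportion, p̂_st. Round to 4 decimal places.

N = 1760; stratum weights W_h = N_h/N.
p̂_st = Σ W_h p̂_h = (270·0.731 + 480·0.677 + 500·0.293 + 310·0.816 + 200·0.214)/1760 = 0.54806

p̂_st ≈ 0.5481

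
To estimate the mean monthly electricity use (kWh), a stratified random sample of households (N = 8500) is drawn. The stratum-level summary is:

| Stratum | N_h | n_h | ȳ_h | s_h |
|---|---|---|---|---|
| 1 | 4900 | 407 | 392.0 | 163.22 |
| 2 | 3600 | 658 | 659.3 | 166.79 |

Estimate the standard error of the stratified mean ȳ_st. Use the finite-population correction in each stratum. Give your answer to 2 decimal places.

SE(ȳ_st) ≈ 5.11

V̂(ȳ_st) = Σ W_h² (1 − n_h/N_h) s_h²/n_h, with W_h = N_h/N and N = 8500:
  stratum 1: (4900/8500)²·(1 − 407/4900)·163.22²/407 = 19.9456
  stratum 2: (3600/8500)²·(1 − 658/3600)·166.79²/658 = 6.19757
V̂(ȳ_st) = 26.1432
SE(ȳ_st) = √26.1432 = 5.11304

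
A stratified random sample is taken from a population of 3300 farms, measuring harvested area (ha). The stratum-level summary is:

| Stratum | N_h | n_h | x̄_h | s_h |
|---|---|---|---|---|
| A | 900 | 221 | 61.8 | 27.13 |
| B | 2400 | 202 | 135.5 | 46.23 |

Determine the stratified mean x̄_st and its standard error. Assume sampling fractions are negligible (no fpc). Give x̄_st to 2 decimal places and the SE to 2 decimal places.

x̄_st ≈ 115.40, SE ≈ 2.42

x̄_st = Σ W_h x̄_h = (900·61.8 + 2400·135.5)/3300 = 115.40000
V̂(x̄_st) = Σ W_h² s_h²/n_h, with W_h = N_h/N and N = 3300:
  stratum A: (900/3300)²·27.13²/221 = 0.247722
  stratum B: (2400/3300)²·46.23²/202 = 5.59617
V̂(x̄_st) = 5.84389
SE(x̄_st) = √5.84389 = 2.41741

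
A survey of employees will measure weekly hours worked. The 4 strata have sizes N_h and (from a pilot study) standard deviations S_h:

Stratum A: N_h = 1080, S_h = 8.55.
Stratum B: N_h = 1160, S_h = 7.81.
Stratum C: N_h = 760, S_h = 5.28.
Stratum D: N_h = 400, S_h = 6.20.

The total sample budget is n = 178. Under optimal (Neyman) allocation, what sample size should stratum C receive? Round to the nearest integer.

29

Neyman allocation: n_h = n · N_h S_h / Σ N_i S_i, with n = 178.
  stratum A: N_h·S_h = 1080·8.55 = 9234.00
  stratum B: N_h·S_h = 1160·7.81 = 9059.60
  stratum C: N_h·S_h = 760·5.28 = 4012.80
  stratum D: N_h·S_h = 400·6.20 = 2480.00
Σ N_h S_h = 24786.40
n for stratum C = 178·4012.80/24786.40 = 28.817 → 29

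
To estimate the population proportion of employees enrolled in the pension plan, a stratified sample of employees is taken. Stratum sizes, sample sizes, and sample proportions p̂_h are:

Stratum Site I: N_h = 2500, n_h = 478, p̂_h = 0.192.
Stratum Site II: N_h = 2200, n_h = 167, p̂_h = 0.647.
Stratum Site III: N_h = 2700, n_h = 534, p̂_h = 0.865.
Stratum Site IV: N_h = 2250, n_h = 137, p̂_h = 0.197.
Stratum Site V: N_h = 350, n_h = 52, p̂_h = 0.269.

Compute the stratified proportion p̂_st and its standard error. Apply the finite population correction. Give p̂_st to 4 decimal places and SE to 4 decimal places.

p̂_st ≈ 0.4776, SE ≈ 0.0123

N = 10000; stratum weights W_h = N_h/N.
p̂_st = Σ W_h p̂_h = (2500·0.192 + 2200·0.647 + 2700·0.865 + 2250·0.197 + 350·0.269)/10000 = 0.47763
V̂(p̂_st) = Σ W_h² (1 − n_h/N_h) p̂_h(1−p̂_h)/(n_h−1):
  stratum Site I: (2500/10000)²·(1 − 478/2500)·0.192·0.808/477 = 1.64405e-05
  stratum Site II: (2200/10000)²·(1 − 167/2200)·0.647·0.353/166 = 6.15362e-05
  stratum Site III: (2700/10000)²·(1 − 534/2700)·0.865·0.135/533 = 1.28128e-05
  stratum Site IV: (2250/10000)²·(1 − 137/2250)·0.197·0.803/136 = 5.53e-05
  stratum Site V: (350/10000)²·(1 − 52/350)·0.269·0.731/51 = 4.02146e-06
V̂(p̂_st) = 0.000150111; SE = √V̂ = 0.012252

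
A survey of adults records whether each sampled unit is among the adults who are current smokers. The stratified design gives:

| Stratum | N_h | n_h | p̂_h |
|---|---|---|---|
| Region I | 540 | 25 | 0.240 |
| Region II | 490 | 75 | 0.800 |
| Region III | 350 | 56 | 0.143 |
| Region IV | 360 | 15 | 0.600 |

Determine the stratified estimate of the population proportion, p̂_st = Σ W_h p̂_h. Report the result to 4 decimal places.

p̂_st ≈ 0.4527

N = 1740; stratum weights W_h = N_h/N.
p̂_st = Σ W_h p̂_h = (540·0.240 + 490·0.800 + 350·0.143 + 360·0.600)/1740 = 0.45267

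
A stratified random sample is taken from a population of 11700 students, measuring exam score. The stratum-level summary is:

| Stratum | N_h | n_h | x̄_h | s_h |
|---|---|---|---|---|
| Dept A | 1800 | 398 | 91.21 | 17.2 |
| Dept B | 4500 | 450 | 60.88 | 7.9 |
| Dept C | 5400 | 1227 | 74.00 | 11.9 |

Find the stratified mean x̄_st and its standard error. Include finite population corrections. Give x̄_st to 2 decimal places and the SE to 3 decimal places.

x̄_st = Σ W_h x̄_h = (1800·91.21 + 4500·60.88 + 5400·74.00)/11700 = 71.60154
V̂(x̄_st) = Σ W_h² (1 − n_h/N_h) s_h²/n_h, with W_h = N_h/N and N = 11700:
  stratum Dept A: (1800/11700)²·(1 − 398/1800)·17.2²/398 = 0.0137032
  stratum Dept B: (4500/11700)²·(1 − 450/4500)·7.9²/450 = 0.0184645
  stratum Dept C: (5400/11700)²·(1 − 1227/5400)·11.9²/1227 = 0.0189985
V̂(x̄_st) = 0.0511662
SE(x̄_st) = √0.0511662 = 0.2262

x̄_st ≈ 71.60, SE ≈ 0.226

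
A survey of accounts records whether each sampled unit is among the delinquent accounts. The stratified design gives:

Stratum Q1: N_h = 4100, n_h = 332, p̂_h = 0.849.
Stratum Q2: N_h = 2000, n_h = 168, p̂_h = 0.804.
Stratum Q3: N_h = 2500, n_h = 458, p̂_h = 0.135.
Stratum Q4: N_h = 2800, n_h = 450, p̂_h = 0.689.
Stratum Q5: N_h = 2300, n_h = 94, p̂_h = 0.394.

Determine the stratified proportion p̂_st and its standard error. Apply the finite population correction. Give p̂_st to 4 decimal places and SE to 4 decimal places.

N = 13700; stratum weights W_h = N_h/N.
p̂_st = Σ W_h p̂_h = (4100·0.849 + 2000·0.804 + 2500·0.135 + 2800·0.689 + 2300·0.394)/13700 = 0.60305
V̂(p̂_st) = Σ W_h² (1 − n_h/N_h) p̂_h(1−p̂_h)/(n_h−1):
  stratum Q1: (4100/13700)²·(1 − 332/4100)·0.849·0.151/331 = 3.18794e-05
  stratum Q2: (2000/13700)²·(1 − 168/2000)·0.804·0.196/167 = 1.84209e-05
  stratum Q3: (2500/13700)²·(1 − 458/2500)·0.135·0.865/457 = 6.95006e-06
  stratum Q4: (2800/13700)²·(1 − 450/2800)·0.689·0.311/449 = 1.67309e-05
  stratum Q5: (2300/13700)²·(1 − 94/2300)·0.394·0.606/93 = 6.9403e-05
V̂(p̂_st) = 0.000143384; SE = √V̂ = 0.0119743

p̂_st ≈ 0.6031, SE ≈ 0.0120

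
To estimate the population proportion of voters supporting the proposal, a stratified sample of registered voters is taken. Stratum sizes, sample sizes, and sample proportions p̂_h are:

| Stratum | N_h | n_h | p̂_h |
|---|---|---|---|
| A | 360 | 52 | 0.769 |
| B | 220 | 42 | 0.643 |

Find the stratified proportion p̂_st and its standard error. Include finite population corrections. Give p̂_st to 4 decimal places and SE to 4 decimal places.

p̂_st ≈ 0.7212, SE ≈ 0.0424

N = 580; stratum weights W_h = N_h/N.
p̂_st = Σ W_h p̂_h = (360·0.769 + 220·0.643)/580 = 0.72121
V̂(p̂_st) = Σ W_h² (1 − n_h/N_h) p̂_h(1−p̂_h)/(n_h−1):
  stratum A: (360/580)²·(1 − 52/360)·0.769·0.231/51 = 0.00114806
  stratum B: (220/580)²·(1 − 42/220)·0.643·0.357/41 = 0.000651751
V̂(p̂_st) = 0.00179981; SE = √V̂ = 0.0424242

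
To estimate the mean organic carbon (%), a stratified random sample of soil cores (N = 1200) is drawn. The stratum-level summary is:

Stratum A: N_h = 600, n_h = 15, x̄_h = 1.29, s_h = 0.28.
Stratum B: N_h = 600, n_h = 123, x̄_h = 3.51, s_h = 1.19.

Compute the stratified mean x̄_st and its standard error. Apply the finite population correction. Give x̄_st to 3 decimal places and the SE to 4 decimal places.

x̄_st = Σ W_h x̄_h = (600·1.29 + 600·3.51)/1200 = 2.40000
V̂(x̄_st) = Σ W_h² (1 − n_h/N_h) s_h²/n_h, with W_h = N_h/N and N = 1200:
  stratum A: (600/1200)²·(1 − 15/600)·0.28²/15 = 0.001274
  stratum B: (600/1200)²·(1 − 123/600)·1.19²/123 = 0.00228821
V̂(x̄_st) = 0.00356221
SE(x̄_st) = √0.00356221 = 0.0596843

x̄_st ≈ 2.400, SE ≈ 0.0597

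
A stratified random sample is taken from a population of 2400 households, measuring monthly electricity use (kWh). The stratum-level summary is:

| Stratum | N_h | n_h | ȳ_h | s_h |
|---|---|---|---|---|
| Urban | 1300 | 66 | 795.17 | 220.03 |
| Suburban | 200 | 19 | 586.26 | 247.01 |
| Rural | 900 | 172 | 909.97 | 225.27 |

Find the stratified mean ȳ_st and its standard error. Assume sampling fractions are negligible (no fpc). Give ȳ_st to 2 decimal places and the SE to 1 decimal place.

ȳ_st = Σ W_h ȳ_h = (1300·795.17 + 200·586.26 + 900·909.97)/2400 = 820.81083
V̂(ȳ_st) = Σ W_h² s_h²/n_h, with W_h = N_h/N and N = 2400:
  stratum Urban: (1300/2400)²·220.03²/66 = 215.221
  stratum Suburban: (200/2400)²·247.01²/19 = 22.3004
  stratum Rural: (900/2400)²·225.27²/172 = 41.4897
V̂(ȳ_st) = 279.011
SE(ȳ_st) = √279.011 = 16.7036

ȳ_st ≈ 820.81, SE ≈ 16.7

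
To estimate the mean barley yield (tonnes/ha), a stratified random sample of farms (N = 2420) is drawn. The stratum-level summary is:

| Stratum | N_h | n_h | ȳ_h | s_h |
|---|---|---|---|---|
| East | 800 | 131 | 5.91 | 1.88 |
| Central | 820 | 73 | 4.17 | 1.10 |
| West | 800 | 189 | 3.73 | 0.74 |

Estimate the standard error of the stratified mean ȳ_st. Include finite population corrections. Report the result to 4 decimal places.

SE(ȳ_st) ≈ 0.0666

V̂(ȳ_st) = Σ W_h² (1 − n_h/N_h) s_h²/n_h, with W_h = N_h/N and N = 2420:
  stratum East: (800/2420)²·(1 − 131/800)·1.88²/131 = 0.00246564
  stratum Central: (820/2420)²·(1 − 73/820)·1.10²/73 = 0.00173367
  stratum West: (800/2420)²·(1 − 189/800)·0.74²/189 = 0.000241826
V̂(ȳ_st) = 0.00444114
SE(ȳ_st) = √0.00444114 = 0.0666418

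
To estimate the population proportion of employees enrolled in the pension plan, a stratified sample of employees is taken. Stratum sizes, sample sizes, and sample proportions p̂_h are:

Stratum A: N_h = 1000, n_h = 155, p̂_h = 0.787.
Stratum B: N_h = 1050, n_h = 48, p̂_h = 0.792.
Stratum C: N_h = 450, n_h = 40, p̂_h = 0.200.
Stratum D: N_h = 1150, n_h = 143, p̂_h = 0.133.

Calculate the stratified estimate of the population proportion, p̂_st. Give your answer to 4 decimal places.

N = 3650; stratum weights W_h = N_h/N.
p̂_st = Σ W_h p̂_h = (1000·0.787 + 1050·0.792 + 450·0.200 + 1150·0.133)/3650 = 0.51001

p̂_st ≈ 0.5100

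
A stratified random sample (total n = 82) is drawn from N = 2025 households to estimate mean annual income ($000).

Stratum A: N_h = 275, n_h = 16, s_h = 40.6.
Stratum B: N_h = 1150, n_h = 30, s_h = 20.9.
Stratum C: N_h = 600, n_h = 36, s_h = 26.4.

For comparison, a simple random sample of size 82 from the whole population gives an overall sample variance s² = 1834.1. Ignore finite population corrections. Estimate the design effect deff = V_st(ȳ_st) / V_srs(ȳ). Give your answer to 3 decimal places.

V̂(ȳ_st) = Σ W_h² s_h²/n_h, with W_h = N_h/N and N = 2025:
  stratum A: (275/2025)²·40.6²/16 = 1.89997
  stratum B: (1150/2025)²·20.9²/30 = 4.69588
  stratum C: (600/2025)²·26.4²/36 = 1.69964
V_st = 8.2955
V_srs = s²/n = 1834.1/82 = 22.3671
deff = V_st / V_srs = 8.2955/22.3671 = 0.3709

deff ≈ 0.371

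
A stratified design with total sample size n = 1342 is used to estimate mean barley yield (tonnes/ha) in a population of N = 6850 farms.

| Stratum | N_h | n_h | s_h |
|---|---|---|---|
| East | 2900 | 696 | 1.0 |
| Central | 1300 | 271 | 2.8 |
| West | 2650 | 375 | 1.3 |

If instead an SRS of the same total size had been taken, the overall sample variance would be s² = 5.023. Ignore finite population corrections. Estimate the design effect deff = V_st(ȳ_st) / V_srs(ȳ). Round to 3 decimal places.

V̂(ȳ_st) = Σ W_h² s_h²/n_h, with W_h = N_h/N and N = 6850:
  stratum East: (2900/6850)²·1.0²/696 = 0.000257517
  stratum Central: (1300/6850)²·2.8²/271 = 0.00104196
  stratum West: (2650/6850)²·1.3²/375 = 0.000674475
V_st = 0.00197396
V_srs = s²/n = 5.023/1342 = 0.00374292
deff = V_st / V_srs = 0.00197396/0.00374292 = 0.5274

deff ≈ 0.527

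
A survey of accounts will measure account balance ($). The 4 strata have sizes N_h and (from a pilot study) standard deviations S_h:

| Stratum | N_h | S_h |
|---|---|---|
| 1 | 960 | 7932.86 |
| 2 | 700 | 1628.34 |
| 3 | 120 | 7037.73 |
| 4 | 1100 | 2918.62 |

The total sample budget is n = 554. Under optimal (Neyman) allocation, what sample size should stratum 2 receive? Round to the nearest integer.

Neyman allocation: n_h = n · N_h S_h / Σ N_i S_i, with n = 554.
  stratum 1: N_h·S_h = 960·7932.86 = 7615545.60
  stratum 2: N_h·S_h = 700·1628.34 = 1139838.00
  stratum 3: N_h·S_h = 120·7037.73 = 844527.60
  stratum 4: N_h·S_h = 1100·2918.62 = 3210482.00
Σ N_h S_h = 12810393.20
n for stratum 2 = 554·1139838.00/12810393.20 = 49.294 → 49

49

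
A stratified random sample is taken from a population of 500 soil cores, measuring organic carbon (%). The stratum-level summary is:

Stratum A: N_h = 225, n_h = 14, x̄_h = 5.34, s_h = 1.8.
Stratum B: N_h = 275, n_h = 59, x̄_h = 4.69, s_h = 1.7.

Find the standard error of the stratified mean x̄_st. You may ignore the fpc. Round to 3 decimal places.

V̂(x̄_st) = Σ W_h² s_h²/n_h, with W_h = N_h/N and N = 500:
  stratum A: (225/500)²·1.8²/14 = 0.0468643
  stratum B: (275/500)²·1.7²/59 = 0.0148174
V̂(x̄_st) = 0.0616817
SE(x̄_st) = √0.0616817 = 0.248358

SE(x̄_st) ≈ 0.248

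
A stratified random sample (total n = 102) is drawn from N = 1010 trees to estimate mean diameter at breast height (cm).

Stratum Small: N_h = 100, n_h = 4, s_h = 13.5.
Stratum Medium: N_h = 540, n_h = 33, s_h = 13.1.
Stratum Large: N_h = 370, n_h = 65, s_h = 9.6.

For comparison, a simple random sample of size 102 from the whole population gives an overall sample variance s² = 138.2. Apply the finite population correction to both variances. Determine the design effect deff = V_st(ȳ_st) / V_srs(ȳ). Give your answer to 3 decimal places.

V̂(ȳ_st) = Σ W_h² (1 − n_h/N_h) s_h²/n_h, with W_h = N_h/N and N = 1010:
  stratum Small: (100/1010)²·(1 − 4/100)·13.5²/4 = 0.428781
  stratum Medium: (540/1010)²·(1 − 33/540)·13.1²/33 = 1.39569
  stratum Large: (370/1010)²·(1 − 65/370)·9.6²/65 = 0.156851
V_st = 1.98132
V_srs = (1 − 102/1010)·138.2/102 = 1.21807
deff = V_st / V_srs = 1.98132/1.21807 = 1.6266

deff ≈ 1.627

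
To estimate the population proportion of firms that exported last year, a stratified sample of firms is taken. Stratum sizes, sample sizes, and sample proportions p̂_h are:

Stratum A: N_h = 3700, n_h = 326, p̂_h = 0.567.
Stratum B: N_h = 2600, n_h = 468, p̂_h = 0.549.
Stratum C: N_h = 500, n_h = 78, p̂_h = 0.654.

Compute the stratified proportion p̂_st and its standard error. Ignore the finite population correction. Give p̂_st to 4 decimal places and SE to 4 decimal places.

p̂_st ≈ 0.5665, SE ≈ 0.0178

N = 6800; stratum weights W_h = N_h/N.
p̂_st = Σ W_h p̂_h = (3700·0.567 + 2600·0.549 + 500·0.654)/6800 = 0.56651
V̂(p̂_st) = Σ W_h² p̂_h(1−p̂_h)/(n_h−1):
  stratum A: (3700/6800)²·0.567·0.433/325 = 0.000223652
  stratum B: (2600/6800)²·0.549·0.451/467 = 7.75106e-05
  stratum C: (500/6800)²·0.654·0.346/77 = 1.58886e-05
V̂(p̂_st) = 0.000317051; SE = √V̂ = 0.0178059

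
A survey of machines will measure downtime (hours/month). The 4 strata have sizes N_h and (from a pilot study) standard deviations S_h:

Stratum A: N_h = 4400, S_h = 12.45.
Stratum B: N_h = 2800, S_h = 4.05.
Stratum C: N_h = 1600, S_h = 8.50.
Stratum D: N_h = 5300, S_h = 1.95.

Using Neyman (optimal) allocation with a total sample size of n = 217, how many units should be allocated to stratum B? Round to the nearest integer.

27

Neyman allocation: n_h = n · N_h S_h / Σ N_i S_i, with n = 217.
  stratum A: N_h·S_h = 4400·12.45 = 54780.00
  stratum B: N_h·S_h = 2800·4.05 = 11340.00
  stratum C: N_h·S_h = 1600·8.50 = 13600.00
  stratum D: N_h·S_h = 5300·1.95 = 10335.00
Σ N_h S_h = 90055.00
n for stratum B = 217·11340.00/90055.00 = 27.325 → 27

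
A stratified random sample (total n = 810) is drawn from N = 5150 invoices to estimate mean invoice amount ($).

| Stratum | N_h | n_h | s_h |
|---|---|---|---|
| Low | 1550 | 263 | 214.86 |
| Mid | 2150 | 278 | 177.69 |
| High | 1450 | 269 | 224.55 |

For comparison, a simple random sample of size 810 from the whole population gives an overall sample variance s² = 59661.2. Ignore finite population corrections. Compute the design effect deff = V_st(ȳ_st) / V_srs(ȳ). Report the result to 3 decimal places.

deff ≈ 0.686

V̂(ȳ_st) = Σ W_h² s_h²/n_h, with W_h = N_h/N and N = 5150:
  stratum Low: (1550/5150)²·214.86²/263 = 15.9003
  stratum Mid: (2150/5150)²·177.69²/278 = 19.7945
  stratum High: (1450/5150)²·224.55²/269 = 14.8592
V_st = 50.5539
V_srs = s²/n = 59661.2/810 = 73.6558
deff = V_st / V_srs = 50.5539/73.6558 = 0.6864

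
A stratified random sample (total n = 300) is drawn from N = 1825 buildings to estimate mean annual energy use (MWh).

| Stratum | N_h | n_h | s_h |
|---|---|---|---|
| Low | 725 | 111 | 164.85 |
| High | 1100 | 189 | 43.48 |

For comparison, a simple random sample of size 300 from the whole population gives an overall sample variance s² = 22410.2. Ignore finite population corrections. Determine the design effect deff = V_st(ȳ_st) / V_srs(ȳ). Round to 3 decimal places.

deff ≈ 0.566

V̂(ȳ_st) = Σ W_h² s_h²/n_h, with W_h = N_h/N and N = 1825:
  stratum Low: (725/1825)²·164.85²/111 = 38.6372
  stratum High: (1100/1825)²·43.48²/189 = 3.63393
V_st = 42.2711
V_srs = s²/n = 22410.2/300 = 74.7007
deff = V_st / V_srs = 42.2711/74.7007 = 0.5659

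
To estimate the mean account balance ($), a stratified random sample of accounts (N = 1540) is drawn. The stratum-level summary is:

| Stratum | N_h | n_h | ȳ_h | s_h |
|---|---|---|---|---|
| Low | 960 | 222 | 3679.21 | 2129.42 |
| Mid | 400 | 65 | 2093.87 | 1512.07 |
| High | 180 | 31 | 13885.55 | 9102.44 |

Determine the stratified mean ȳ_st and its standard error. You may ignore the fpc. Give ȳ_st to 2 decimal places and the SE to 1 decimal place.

ȳ_st ≈ 4460.38, SE ≈ 216.4

ȳ_st = Σ W_h ȳ_h = (960·3679.21 + 400·2093.87 + 180·13885.55)/1540 = 4460.38221
V̂(ȳ_st) = Σ W_h² s_h²/n_h, with W_h = N_h/N and N = 1540:
  stratum Low: (960/1540)²·2129.42²/222 = 7937.26
  stratum Mid: (400/1540)²·1512.07²/65 = 2373.06
  stratum High: (180/1540)²·9102.44²/31 = 36513.8
V̂(ȳ_st) = 46824.2
SE(ȳ_st) = √46824.2 = 216.389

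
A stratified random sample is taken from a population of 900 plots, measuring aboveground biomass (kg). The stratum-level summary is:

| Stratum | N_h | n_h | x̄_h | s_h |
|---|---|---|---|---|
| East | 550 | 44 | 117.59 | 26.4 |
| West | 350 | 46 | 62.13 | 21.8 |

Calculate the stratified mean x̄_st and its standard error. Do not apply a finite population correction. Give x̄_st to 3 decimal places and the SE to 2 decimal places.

x̄_st = Σ W_h x̄_h = (550·117.59 + 350·62.13)/900 = 96.02222
V̂(x̄_st) = Σ W_h² s_h²/n_h, with W_h = N_h/N and N = 900:
  stratum East: (550/900)²·26.4²/44 = 5.91556
  stratum West: (350/900)²·21.8²/46 = 1.56245
V̂(x̄_st) = 7.47801
SE(x̄_st) = √7.47801 = 2.73459

x̄_st ≈ 96.022, SE ≈ 2.73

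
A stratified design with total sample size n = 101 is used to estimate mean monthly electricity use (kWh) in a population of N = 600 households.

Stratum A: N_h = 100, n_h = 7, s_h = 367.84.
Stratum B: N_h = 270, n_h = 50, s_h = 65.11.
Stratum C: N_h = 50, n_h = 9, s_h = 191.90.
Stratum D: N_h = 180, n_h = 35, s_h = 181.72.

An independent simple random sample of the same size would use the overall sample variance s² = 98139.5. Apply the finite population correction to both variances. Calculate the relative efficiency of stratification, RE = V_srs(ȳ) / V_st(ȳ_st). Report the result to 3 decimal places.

RE ≈ 1.336

V̂(ȳ_st) = Σ W_h² (1 − n_h/N_h) s_h²/n_h, with W_h = N_h/N and N = 600:
  stratum A: (100/600)²·(1 − 7/100)·367.84²/7 = 499.345
  stratum B: (270/600)²·(1 − 50/270)·65.11²/50 = 13.9897
  stratum C: (50/600)²·(1 − 9/50)·191.90²/9 = 23.3002
  stratum D: (180/600)²·(1 − 35/180)·181.72²/35 = 68.403
V_st = 605.037
V_srs = (1 − 101/600)·98139.5/101 = 808.112
Relative efficiency = V_srs / V_st = 808.112/605.037 = 1.3356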